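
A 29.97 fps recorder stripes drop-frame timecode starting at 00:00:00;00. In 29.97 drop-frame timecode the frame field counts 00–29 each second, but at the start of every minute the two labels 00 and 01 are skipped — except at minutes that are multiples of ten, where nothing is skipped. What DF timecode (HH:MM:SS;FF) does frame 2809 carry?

00:01:33;21

Each 10-minute DF block holds 10 × 60 × 30 − 9 × 2 = 17982 frames. 2809 ÷ 17982 → 0 full blocks, remainder 2809.
Within the partial block the first minute is 1800 frames and each further minute 1798, so 1 further minute boundary passed. Total skipped labels = 18 × 0 + 2 × 1 = 2.
Non-drop label index = 2809 + 2 = 2811; at 30 labels/s that is 00:01:33:21, i.e. DF 00:01:33;21.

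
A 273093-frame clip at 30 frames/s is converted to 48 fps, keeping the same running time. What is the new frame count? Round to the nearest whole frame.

436949 frames

Frames at target rate = 273093 × (48) / (30) = 2184744/5 ≈ 436948.800.
Nearest whole frame: 436949.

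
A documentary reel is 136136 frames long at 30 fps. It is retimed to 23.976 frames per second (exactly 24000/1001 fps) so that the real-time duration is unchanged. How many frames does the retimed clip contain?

Target frames = source frames × (target rate / source rate) = 136136 × (24000/1001)/(30) = 136136 × 800/1001 = 108800.

108800 frames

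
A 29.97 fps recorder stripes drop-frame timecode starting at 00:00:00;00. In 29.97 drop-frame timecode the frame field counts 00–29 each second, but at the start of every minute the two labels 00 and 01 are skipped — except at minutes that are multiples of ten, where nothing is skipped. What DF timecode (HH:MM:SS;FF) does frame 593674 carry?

05:30:08;28

Each 10-minute DF block holds 10 × 60 × 30 − 9 × 2 = 17982 frames. 593674 ÷ 17982 → 33 full blocks, remainder 268.
Within the partial block the first minute is 1800 frames and each further minute 1798, so 0 further minute boundaries passed. Total skipped labels = 18 × 33 + 2 × 0 = 594.
Non-drop label index = 593674 + 594 = 594268; at 30 labels/s that is 05:30:08:28, i.e. DF 05:30:08;28.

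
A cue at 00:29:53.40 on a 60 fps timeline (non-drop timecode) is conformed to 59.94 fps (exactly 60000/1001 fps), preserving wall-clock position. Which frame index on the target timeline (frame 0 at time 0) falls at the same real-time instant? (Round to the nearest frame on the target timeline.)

frame 107512

Source frame index: (0×3600 + 29×60 + 53) × 60 + 40 = 107620.
Real time: 107620 / (60) = 5381/3 s.
Target frame: (5381/3) × (60000/1001) = 107620000/1001 ≈ 107512.488 → 107512.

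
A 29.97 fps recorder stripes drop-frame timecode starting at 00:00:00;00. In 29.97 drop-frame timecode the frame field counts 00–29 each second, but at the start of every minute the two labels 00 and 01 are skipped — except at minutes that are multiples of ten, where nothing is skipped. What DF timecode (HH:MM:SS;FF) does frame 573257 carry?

05:18:47;21

Each 10-minute DF block holds 10 × 60 × 30 − 9 × 2 = 17982 frames. 573257 ÷ 17982 → 31 full blocks, remainder 15815.
Within the partial block the first minute is 1800 frames and each further minute 1798, so 8 further minute boundaries passed. Total skipped labels = 18 × 31 + 2 × 8 = 574.
Non-drop label index = 573257 + 574 = 573831; at 30 labels/s that is 05:18:47:21, i.e. DF 05:18:47;21.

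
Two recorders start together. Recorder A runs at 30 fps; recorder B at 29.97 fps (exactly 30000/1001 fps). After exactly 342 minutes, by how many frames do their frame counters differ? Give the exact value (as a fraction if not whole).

615600/1001 frames

342 min = 20520 s.
A emits 30 × 20520 = 615600 frames; B emits 30000/1001 × 20520 = 615600000/1001.
Difference = 615600/1001 frames (≈ 614.9850); B is behind A.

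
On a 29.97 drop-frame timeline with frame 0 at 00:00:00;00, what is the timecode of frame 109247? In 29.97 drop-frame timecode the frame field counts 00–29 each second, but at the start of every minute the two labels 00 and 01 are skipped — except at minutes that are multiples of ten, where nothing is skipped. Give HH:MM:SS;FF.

Each 10-minute DF block holds 10 × 60 × 30 − 9 × 2 = 17982 frames. 109247 ÷ 17982 → 6 full blocks, remainder 1355.
Within the partial block the first minute is 1800 frames and each further minute 1798, so 0 further minute boundaries passed. Total skipped labels = 18 × 6 + 2 × 0 = 108.
Non-drop label index = 109247 + 108 = 109355; at 30 labels/s that is 01:00:45:05, i.e. DF 01:00:45;05.

01:00:45;05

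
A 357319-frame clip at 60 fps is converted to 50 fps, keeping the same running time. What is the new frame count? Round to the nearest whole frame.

Frames at target rate = 357319 × (50) / (60) = 1786595/6 ≈ 297765.833.
Nearest whole frame: 297766.

297766 frames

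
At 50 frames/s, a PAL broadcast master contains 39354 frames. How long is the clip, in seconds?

Running time = 39354 / (50) = 787.08 s.

787.08 seconds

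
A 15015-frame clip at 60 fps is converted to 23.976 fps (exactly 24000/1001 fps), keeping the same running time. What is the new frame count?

6000 frames

Target frames = source frames × (target rate / source rate) = 15015 × (24000/1001)/(60) = 15015 × 400/1001 = 6000.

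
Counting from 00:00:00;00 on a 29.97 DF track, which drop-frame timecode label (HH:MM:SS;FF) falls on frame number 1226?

Each 10-minute DF block holds 10 × 60 × 30 − 9 × 2 = 17982 frames. 1226 ÷ 17982 → 0 full blocks, remainder 1226.
Within the partial block the first minute is 1800 frames and each further minute 1798, so 0 further minute boundaries passed. Total skipped labels = 18 × 0 + 2 × 0 = 0.
Non-drop label index = 1226 + 0 = 1226; at 30 labels/s that is 00:00:40:26, i.e. DF 00:00:40;26.

00:00:40;26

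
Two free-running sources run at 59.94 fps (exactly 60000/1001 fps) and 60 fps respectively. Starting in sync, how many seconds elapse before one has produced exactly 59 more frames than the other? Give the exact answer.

59059/60 seconds

The gap grows by |60 − 60000/1001| = 60/1001 frames per second.
Time for a 59-frame gap: 59 ÷ (60/1001) = 59059/60 s.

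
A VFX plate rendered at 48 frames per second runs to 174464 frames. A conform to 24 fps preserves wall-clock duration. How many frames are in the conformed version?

Frames at target rate = 174464 × (24) / (48) = 87232.

87232 frames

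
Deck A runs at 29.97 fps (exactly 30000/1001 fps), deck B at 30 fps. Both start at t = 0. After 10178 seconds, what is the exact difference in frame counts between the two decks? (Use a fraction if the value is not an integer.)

43620/143 frames

A emits 30000/1001 × 10178 = 43620000/143 frames; B emits 30 × 10178 = 305340.
Difference = 43620/143 frames (≈ 305.0350); B is ahead of A.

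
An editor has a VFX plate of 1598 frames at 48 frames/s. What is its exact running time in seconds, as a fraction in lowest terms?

799/24 seconds

Running time = 1598 ÷ (48) = 1598 × 1/48 = 799/24 s.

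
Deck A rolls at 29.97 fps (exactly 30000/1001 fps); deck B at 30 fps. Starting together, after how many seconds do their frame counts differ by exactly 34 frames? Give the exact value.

17017/15 seconds

The gap grows by |30 − 30000/1001| = 30/1001 frames per second.
Time for a 34-frame gap: 34 ÷ (30/1001) = 17017/15 s.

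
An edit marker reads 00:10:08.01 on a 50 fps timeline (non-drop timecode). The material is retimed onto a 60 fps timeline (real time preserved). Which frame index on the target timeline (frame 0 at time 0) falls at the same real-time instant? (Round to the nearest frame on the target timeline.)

Source frame index: (0×3600 + 10×60 + 8) × 50 + 1 = 30401.
Real time: 30401 / (50) = 30401/50 s.
Target frame: (30401/50) × (60) = 182406/5 ≈ 36481.200 → 36481.

frame 36481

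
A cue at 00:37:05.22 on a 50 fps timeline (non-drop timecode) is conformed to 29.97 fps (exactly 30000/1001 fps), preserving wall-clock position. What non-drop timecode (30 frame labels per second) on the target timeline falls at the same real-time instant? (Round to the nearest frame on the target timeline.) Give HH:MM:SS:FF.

Source frame index: (0×3600 + 37×60 + 5) × 50 + 22 = 111272.
Real time: 111272 / (50) = 55636/25 s.
Target frame: (55636/25) × (30000/1001) = 9537600/143 ≈ 66696.503 → 66697.
At 30 labels/s: frame 66697 → 00:37:03:07.

00:37:03:07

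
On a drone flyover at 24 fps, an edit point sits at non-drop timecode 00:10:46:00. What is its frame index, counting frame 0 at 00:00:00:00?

Total seconds to the label: (0 × 3600 + 10 × 60 + 46) = 646.
Frame index = 646 × 24 + 0 = 15504.

15504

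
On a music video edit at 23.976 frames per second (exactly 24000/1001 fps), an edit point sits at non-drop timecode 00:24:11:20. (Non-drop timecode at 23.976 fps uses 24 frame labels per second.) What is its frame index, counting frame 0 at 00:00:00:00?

frame 34844

Total seconds to the label: (0 × 3600 + 24 × 60 + 11) = 1451.
Frame index = 1451 × 24 + 20 = 34844.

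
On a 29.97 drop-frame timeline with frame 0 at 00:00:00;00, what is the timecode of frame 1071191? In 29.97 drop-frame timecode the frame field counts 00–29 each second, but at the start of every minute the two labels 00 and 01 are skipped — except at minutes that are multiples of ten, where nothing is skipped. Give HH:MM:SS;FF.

09:55:42;03

Each 10-minute DF block holds 10 × 60 × 30 − 9 × 2 = 17982 frames. 1071191 ÷ 17982 → 59 full blocks, remainder 10253.
Within the partial block the first minute is 1800 frames and each further minute 1798, so 5 further minute boundaries passed. Total skipped labels = 18 × 59 + 2 × 5 = 1072.
Non-drop label index = 1071191 + 1072 = 1072263; at 30 labels/s that is 09:55:42:03, i.e. DF 09:55:42;03.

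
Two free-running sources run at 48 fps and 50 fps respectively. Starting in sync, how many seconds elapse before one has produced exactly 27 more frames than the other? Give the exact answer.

13.5 seconds

The gap grows by |50 − 48| = 2 frames per second.
Time for a 27-frame gap: 27 ÷ (2) = 13.5 s.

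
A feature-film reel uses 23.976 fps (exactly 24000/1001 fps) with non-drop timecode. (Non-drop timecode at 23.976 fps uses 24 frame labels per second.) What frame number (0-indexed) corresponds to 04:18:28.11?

frame 372203

Total seconds to the label: (4 × 3600 + 18 × 60 + 28) = 15508.
Frame index = 15508 × 24 + 11 = 372203.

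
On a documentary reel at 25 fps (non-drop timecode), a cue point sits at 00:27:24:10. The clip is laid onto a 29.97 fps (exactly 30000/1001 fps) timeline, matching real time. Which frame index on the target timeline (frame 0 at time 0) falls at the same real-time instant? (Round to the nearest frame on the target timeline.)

frame 49283

Source frame index: (0×3600 + 27×60 + 24) × 25 + 10 = 41110.
Real time: 41110 / (25) = 8222/5 s.
Target frame: (8222/5) × (30000/1001) = 49332000/1001 ≈ 49282.717 → 49283.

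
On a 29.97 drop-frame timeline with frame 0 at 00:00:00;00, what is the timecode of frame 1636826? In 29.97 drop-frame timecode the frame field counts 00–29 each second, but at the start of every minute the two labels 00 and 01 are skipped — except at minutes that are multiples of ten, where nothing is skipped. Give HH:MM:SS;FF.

Ten DF minutes hold 17982 frames, so frame 1636826 lies in block 91 (frames 1636362–1654343) with 464 frames into that block.
The block's first minute is 1800 frames and the rest 1798 each; 464 frames reaches minute 0, so 91 × 18 + 0 × 2 = 1638 labels have been skipped so far.
Adding those back, label number 1636826 + 1638 = 1638464 at 30 labels/s is 54615 s + 14 f = 15 h 10 min 15 s frame 14, i.e. 15:10:15;14.

15:10:15;14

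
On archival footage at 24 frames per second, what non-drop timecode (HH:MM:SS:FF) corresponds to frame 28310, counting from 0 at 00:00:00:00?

00:19:39:14

28310 ÷ 24 = 1179 full seconds, remainder 14 frames.
1179 s = 0 h 19 min 39 s.
Timecode: 00:19:39:14.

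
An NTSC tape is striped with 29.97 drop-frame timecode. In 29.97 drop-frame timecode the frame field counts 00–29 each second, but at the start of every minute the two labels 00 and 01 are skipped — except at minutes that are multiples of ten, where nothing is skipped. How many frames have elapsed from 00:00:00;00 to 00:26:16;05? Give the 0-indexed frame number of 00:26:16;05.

Complete 10-minute blocks: 2, each 17982 frames → 35964.
Remaining 6 whole minutes in the current block: 1800 + 5 × 1798 = 10790 frames.
Within the current minute: 16 × 30 + 5 − 2 = 483 (labels ;00/;01 skipped at this minute). Total = 35964 + 10790 + 483 = 47237.

47237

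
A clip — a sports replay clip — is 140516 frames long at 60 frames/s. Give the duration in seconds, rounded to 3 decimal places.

Running time = 140516 × 1/60 = 35129/15 s ≈ 2341.933 s.

2341.933 seconds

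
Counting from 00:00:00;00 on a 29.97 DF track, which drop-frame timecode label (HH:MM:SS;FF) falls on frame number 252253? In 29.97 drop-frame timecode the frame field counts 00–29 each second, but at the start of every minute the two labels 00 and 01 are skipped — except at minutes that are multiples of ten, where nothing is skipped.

02:20:16;25

Ten DF minutes hold 17982 frames, so frame 252253 lies in block 14 (frames 251748–269729) with 505 frames into that block.
The block's first minute is 1800 frames and the rest 1798 each; 505 frames reaches minute 0, so 14 × 18 + 0 × 2 = 252 labels have been skipped so far.
Adding those back, label number 252253 + 252 = 252505 at 30 labels/s is 8416 s + 25 f = 2 h 20 min 16 s frame 25, i.e. 02:20:16;25.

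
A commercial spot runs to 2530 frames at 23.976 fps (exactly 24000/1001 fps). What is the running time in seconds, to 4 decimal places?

Running time = 2530 × 1001/24000 = 253253/2400 s ≈ 105.5221 s.

105.5221 seconds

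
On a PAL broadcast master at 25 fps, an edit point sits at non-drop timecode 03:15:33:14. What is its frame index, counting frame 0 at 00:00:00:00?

Total seconds to the label: (3 × 3600 + 15 × 60 + 33) = 11733.
Frame index = 11733 × 25 + 14 = 293339.

frame 293339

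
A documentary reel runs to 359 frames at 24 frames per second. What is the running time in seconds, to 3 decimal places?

Running time = 359 × 1/24 = 359/24 s ≈ 14.958 s.

14.958 seconds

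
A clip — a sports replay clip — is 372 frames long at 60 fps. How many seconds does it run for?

Running time = 372 / (60) = 6.2 s.

6.2 seconds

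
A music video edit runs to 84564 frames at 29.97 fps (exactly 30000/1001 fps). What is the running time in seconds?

Running time = 84564 / (30000/1001) = 2821.6188 s.

2821.6188 seconds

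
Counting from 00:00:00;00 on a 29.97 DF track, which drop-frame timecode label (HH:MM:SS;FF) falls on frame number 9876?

00:05:29;16

Each 10-minute DF block holds 10 × 60 × 30 − 9 × 2 = 17982 frames. 9876 ÷ 17982 → 0 full blocks, remainder 9876.
Within the partial block the first minute is 1800 frames and each further minute 1798, so 5 further minute boundaries passed. Total skipped labels = 18 × 0 + 2 × 5 = 10.
Non-drop label index = 9876 + 10 = 9886; at 30 labels/s that is 00:05:29:16, i.e. DF 00:05:29;16.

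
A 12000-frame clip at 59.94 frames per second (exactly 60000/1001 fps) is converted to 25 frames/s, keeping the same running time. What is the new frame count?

Target frames = source frames × (target rate / source rate) = 12000 × (25)/(60000/1001) = 12000 × 1001/2400 = 5005.

5005 frames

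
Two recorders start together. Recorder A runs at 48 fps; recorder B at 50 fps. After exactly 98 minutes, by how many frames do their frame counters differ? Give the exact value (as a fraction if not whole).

11760 frames

98 min = 5880 s.
A emits 48 × 5880 = 282240 frames; B emits 50 × 5880 = 294000.
Difference = 11760 frames; B is ahead of A.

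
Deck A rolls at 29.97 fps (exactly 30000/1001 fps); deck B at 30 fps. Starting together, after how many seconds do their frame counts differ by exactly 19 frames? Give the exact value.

The gap grows by |30 − 30000/1001| = 30/1001 frames per second.
Time for a 19-frame gap: 19 ÷ (30/1001) = 19019/30 s.

19019/30 seconds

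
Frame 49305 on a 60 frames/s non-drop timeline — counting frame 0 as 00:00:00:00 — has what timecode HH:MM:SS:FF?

49305 ÷ 60 = 821 full seconds, remainder 45 frames.
821 s = 0 h 13 min 41 s.
Timecode: 00:13:41:45.

00:13:41:45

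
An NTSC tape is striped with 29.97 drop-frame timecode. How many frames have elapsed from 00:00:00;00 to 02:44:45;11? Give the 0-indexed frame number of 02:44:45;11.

Complete 10-minute blocks: 16, each 17982 frames → 287712.
Remaining 4 whole minutes in the current block: 1800 + 3 × 1798 = 7194 frames.
Within the current minute: 45 × 30 + 11 − 2 = 1359 (labels ;00/;01 skipped at this minute). Total = 287712 + 7194 + 1359 = 296265.

296265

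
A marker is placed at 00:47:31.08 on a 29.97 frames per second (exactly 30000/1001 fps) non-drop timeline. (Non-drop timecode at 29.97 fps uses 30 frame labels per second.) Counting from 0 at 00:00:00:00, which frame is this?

frame 85538

Total seconds to the label: (0 × 3600 + 47 × 60 + 31) = 2851.
Frame index = 2851 × 30 + 8 = 85538.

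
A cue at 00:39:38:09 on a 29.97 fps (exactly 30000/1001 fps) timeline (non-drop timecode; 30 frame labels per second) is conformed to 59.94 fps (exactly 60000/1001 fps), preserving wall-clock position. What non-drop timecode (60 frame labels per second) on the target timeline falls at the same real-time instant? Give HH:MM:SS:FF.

00:39:38:18

Source frame index: (0×3600 + 39×60 + 38) × 30 + 9 = 71349.
Real time: 71349 / (30000/1001) = 23806783/10000 s.
Target frame: (23806783/10000) × (60000/1001) = 142698.
At 60 labels/s: frame 142698 → 00:39:38:18.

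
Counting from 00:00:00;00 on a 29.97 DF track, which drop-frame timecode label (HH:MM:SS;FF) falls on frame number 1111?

00:00:37;01

Ten DF minutes hold 17982 frames, so frame 1111 lies in block 0 (frames 0–17981) with 1111 frames into that block.
The block's first minute is 1800 frames and the rest 1798 each; 1111 frames reaches minute 0, so 0 × 18 + 0 × 2 = 0 labels have been skipped so far.
Adding those back, label number 1111 + 0 = 1111 at 30 labels/s is 37 s + 1 f = 0 h 0 min 37 s frame 1, i.e. 00:00:37;01.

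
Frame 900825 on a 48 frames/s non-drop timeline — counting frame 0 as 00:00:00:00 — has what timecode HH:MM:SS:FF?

900825 ÷ 48 = 18767 full seconds, remainder 9 frames.
18767 s = 5 h 12 min 47 s.
Timecode: 05:12:47:09.

05:12:47:09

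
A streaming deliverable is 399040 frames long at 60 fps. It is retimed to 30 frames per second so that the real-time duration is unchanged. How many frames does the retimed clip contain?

Target frames = source frames × (target rate / source rate) = 399040 × (30)/(60) = 399040 × 1/2 = 199520.

199520 frames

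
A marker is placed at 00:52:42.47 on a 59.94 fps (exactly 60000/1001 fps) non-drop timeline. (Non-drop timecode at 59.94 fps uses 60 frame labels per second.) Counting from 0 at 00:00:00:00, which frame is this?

Total seconds to the label: (0 × 3600 + 52 × 60 + 42) = 3162.
Frame index = 3162 × 60 + 47 = 189767.

189767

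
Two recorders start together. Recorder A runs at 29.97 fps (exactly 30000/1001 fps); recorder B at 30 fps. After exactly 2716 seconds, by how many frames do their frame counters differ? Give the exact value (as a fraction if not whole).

A emits 30000/1001 × 2716 = 11640000/143 frames; B emits 30 × 2716 = 81480.
Difference = 11640/143 frames (≈ 81.3986); B is ahead of A.

11640/143 frames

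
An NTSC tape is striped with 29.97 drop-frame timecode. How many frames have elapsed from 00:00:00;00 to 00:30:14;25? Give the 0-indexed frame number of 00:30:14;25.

As if non-drop at 30 labels/s: (0 × 3600 + 30 × 60 + 14) × 30 + 25 = 54445.
Minute boundaries passed: 30; those not divisible by 10: 30 − 3 = 27; dropped labels = 2 × 27 = 54.
Actual frame index = 54445 − 54 = 54391.

54391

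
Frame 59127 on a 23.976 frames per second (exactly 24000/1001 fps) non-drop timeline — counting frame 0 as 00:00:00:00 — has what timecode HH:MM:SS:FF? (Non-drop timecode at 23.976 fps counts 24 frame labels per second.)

00:41:03:15

59127 ÷ 24 = 2463 full seconds, remainder 15 frames.
2463 s = 0 h 41 min 3 s.
Timecode: 00:41:03:15.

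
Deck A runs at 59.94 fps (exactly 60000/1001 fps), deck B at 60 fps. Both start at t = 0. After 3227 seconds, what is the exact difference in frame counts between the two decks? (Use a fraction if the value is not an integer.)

A emits 60000/1001 × 3227 = 27660000/143 frames; B emits 60 × 3227 = 193620.
Difference = 27660/143 frames (≈ 193.4266); B is ahead of A.

27660/143 frames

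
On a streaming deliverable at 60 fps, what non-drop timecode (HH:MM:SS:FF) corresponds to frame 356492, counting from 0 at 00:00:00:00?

356492 ÷ 60 = 5941 full seconds, remainder 32 frames.
5941 s = 1 h 39 min 1 s.
Timecode: 01:39:01:32.

01:39:01:32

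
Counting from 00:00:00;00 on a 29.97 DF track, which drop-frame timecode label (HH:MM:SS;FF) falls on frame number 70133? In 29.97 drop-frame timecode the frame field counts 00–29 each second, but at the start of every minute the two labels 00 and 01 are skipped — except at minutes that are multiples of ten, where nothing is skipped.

Ten DF minutes hold 17982 frames, so frame 70133 lies in block 3 (frames 53946–71927) with 16187 frames into that block.
The block's first minute is 1800 frames and the rest 1798 each; 16187 frames reaches minute 9, so 3 × 18 + 9 × 2 = 72 labels have been skipped so far.
Adding those back, label number 70133 + 72 = 70205 at 30 labels/s is 2340 s + 5 f = 0 h 39 min 0 s frame 5, i.e. 00:39:00;05.

00:39:00;05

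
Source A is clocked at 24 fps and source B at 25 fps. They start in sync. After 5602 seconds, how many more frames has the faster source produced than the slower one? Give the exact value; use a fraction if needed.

5602 frames

A emits 24 × 5602 = 134448 frames; B emits 25 × 5602 = 140050.
Difference = 5602 frames; B is ahead of A.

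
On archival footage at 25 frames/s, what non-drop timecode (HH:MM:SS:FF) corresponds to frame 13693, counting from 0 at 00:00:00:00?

00:09:07:18

13693 ÷ 25 = 547 full seconds, remainder 18 frames.
547 s = 0 h 9 min 7 s.
Timecode: 00:09:07:18.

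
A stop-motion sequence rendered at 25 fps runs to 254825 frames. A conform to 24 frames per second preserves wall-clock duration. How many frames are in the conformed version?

244632 frames

Target frames = source frames × (target rate / source rate) = 254825 × (24)/(25) = 254825 × 24/25 = 244632.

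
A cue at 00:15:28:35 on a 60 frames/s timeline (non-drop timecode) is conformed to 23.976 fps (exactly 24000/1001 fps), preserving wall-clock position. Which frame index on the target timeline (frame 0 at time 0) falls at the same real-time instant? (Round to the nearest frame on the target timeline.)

frame 22264

Source frame index: (0×3600 + 15×60 + 28) × 60 + 35 = 55715.
Real time: 55715 / (60) = 11143/12 s.
Target frame: (11143/12) × (24000/1001) = 2026000/91 ≈ 22263.736 → 22264.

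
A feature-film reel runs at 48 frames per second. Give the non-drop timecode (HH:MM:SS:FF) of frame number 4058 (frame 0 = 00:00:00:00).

4058 ÷ 48 = 84 full seconds, remainder 26 frames.
84 s = 0 h 1 min 24 s.
Timecode: 00:01:24:26.

00:01:24:26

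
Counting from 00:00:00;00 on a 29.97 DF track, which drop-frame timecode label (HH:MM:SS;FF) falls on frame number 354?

00:00:11;24

Each 10-minute DF block holds 10 × 60 × 30 − 9 × 2 = 17982 frames. 354 ÷ 17982 → 0 full blocks, remainder 354.
Within the partial block the first minute is 1800 frames and each further minute 1798, so 0 further minute boundaries passed. Total skipped labels = 18 × 0 + 2 × 0 = 0.
Non-drop label index = 354 + 0 = 354; at 30 labels/s that is 00:00:11:24, i.e. DF 00:00:11;24.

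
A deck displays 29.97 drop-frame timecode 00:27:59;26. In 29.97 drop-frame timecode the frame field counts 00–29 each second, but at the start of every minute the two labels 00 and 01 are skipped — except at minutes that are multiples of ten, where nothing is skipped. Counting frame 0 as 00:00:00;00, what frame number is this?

50346

As if non-drop at 30 labels/s: (0 × 3600 + 27 × 60 + 59) × 30 + 26 = 50396.
Minute boundaries passed: 27; those not divisible by 10: 27 − 2 = 25; dropped labels = 2 × 25 = 50.
Actual frame index = 50396 − 50 = 50346.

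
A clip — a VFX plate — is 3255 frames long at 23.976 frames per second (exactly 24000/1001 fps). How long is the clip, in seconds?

135.760625 seconds

Running time = 3255 / (24000/1001) = 135.760625 s.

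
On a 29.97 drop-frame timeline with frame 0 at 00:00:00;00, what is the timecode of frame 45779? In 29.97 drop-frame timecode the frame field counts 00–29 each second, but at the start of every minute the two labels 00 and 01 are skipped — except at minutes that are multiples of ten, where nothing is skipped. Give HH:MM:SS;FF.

Ten DF minutes hold 17982 frames, so frame 45779 lies in block 2 (frames 35964–53945) with 9815 frames into that block.
The block's first minute is 1800 frames and the rest 1798 each; 9815 frames reaches minute 5, so 2 × 18 + 5 × 2 = 46 labels have been skipped so far.
Adding those back, label number 45779 + 46 = 45825 at 30 labels/s is 1527 s + 15 f = 0 h 25 min 27 s frame 15, i.e. 00:25:27;15.

00:25:27;15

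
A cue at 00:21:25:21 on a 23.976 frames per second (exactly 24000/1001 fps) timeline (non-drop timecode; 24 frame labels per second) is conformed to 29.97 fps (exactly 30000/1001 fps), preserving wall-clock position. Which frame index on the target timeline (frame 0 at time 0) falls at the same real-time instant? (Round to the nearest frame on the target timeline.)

frame 38576

Source frame index: (0×3600 + 21×60 + 25) × 24 + 21 = 30861.
Real time: 30861 / (24000/1001) = 10297287/8000 s.
Target frame: (10297287/8000) × (30000/1001) = 154305/4 ≈ 38576.250 → 38576.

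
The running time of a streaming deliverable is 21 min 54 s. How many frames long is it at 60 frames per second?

21 min 54 s = 1314 s.
Frames = 1314 × 60 = 78840.

78840 frames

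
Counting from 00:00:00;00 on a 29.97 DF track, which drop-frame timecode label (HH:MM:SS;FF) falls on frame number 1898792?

17:35:56;12

Each 10-minute DF block holds 10 × 60 × 30 − 9 × 2 = 17982 frames. 1898792 ÷ 17982 → 105 full blocks, remainder 10682.
Within the partial block the first minute is 1800 frames and each further minute 1798, so 5 further minute boundaries passed. Total skipped labels = 18 × 105 + 2 × 5 = 1900.
Non-drop label index = 1898792 + 1900 = 1900692; at 30 labels/s that is 17:35:56:12, i.e. DF 17:35:56;12.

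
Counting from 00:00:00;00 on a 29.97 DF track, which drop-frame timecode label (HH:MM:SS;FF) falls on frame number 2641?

00:01:28;03

Each 10-minute DF block holds 10 × 60 × 30 − 9 × 2 = 17982 frames. 2641 ÷ 17982 → 0 full blocks, remainder 2641.
Within the partial block the first minute is 1800 frames and each further minute 1798, so 1 further minute boundary passed. Total skipped labels = 18 × 0 + 2 × 1 = 2.
Non-drop label index = 2641 + 2 = 2643; at 30 labels/s that is 00:01:28:03, i.e. DF 00:01:28;03.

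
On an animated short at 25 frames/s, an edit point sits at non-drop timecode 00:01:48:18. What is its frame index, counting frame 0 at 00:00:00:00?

Total seconds to the label: (0 × 3600 + 1 × 60 + 48) = 108.
Frame index = 108 × 25 + 18 = 2718.

2718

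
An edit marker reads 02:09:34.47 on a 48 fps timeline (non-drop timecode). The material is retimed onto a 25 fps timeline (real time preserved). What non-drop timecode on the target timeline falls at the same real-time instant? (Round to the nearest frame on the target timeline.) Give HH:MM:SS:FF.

02:09:34:24

Source frame index: (2×3600 + 9×60 + 34) × 48 + 47 = 373199.
Real time: 373199 / (48) = 373199/48 s.
Target frame: (373199/48) × (25) = 9329975/48 ≈ 194374.479 → 194374.
At 25 labels/s: frame 194374 → 02:09:34:24.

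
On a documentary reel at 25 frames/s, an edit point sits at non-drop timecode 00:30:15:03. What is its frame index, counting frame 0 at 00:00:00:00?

Total seconds to the label: (0 × 3600 + 30 × 60 + 15) = 1815.
Frame index = 1815 × 25 + 3 = 45378.

frame 45378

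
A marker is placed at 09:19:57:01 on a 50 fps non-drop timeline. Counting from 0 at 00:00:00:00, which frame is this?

Total seconds to the label: (9 × 3600 + 19 × 60 + 57) = 33597.
Frame index = 33597 × 50 + 1 = 1679851.

1679851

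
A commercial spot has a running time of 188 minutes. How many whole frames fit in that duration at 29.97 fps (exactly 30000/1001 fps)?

338061 frames

188 min = 11280 s.
Frames = 11280 × 30000/1001 = 338400000/1001 ≈ 338061.9381.
Complete frames: 338061.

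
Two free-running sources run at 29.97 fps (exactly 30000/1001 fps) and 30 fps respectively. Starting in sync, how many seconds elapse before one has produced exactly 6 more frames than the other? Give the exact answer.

The gap grows by |30 − 30000/1001| = 30/1001 frames per second.
Time for a 6-frame gap: 6 ÷ (30/1001) = 200.2 s.

200.2 seconds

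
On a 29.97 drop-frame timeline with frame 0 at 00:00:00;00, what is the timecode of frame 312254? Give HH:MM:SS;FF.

Each 10-minute DF block holds 10 × 60 × 30 − 9 × 2 = 17982 frames. 312254 ÷ 17982 → 17 full blocks, remainder 6560.
Within the partial block the first minute is 1800 frames and each further minute 1798, so 3 further minute boundaries passed. Total skipped labels = 18 × 17 + 2 × 3 = 312.
Non-drop label index = 312254 + 312 = 312566; at 30 labels/s that is 02:53:38:26, i.e. DF 02:53:38;26.

02:53:38;26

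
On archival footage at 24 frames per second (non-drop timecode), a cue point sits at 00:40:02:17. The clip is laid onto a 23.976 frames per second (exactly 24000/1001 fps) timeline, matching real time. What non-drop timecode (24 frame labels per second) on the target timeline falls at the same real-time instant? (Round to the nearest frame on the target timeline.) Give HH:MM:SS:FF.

00:40:00:07

Source frame index: (0×3600 + 40×60 + 2) × 24 + 17 = 57665.
Real time: 57665 / (24) = 57665/24 s.
Target frame: (57665/24) × (24000/1001) = 57665000/1001 ≈ 57607.393 → 57607.
At 24 labels/s: frame 57607 → 00:40:00:07.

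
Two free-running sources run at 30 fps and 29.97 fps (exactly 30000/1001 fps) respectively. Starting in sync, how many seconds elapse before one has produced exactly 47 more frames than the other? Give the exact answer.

The gap grows by |30000/1001 − 30| = 30/1001 frames per second.
Time for a 47-frame gap: 47 ÷ (30/1001) = 47047/30 s.

47047/30 seconds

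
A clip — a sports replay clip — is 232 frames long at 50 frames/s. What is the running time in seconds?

Running time = 232 / (50) = 4.64 s.

4.64 seconds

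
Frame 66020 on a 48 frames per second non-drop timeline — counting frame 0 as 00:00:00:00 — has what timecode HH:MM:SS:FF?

66020 ÷ 48 = 1375 full seconds, remainder 20 frames.
1375 s = 0 h 22 min 55 s.
Timecode: 00:22:55:20.

00:22:55:20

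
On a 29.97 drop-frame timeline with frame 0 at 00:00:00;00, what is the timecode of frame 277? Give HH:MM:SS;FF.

00:00:09;07

Ten DF minutes hold 17982 frames, so frame 277 lies in block 0 (frames 0–17981) with 277 frames into that block.
The block's first minute is 1800 frames and the rest 1798 each; 277 frames reaches minute 0, so 0 × 18 + 0 × 2 = 0 labels have been skipped so far.
Adding those back, label number 277 + 0 = 277 at 30 labels/s is 9 s + 7 f = 0 h 0 min 9 s frame 7, i.e. 00:00:09;07.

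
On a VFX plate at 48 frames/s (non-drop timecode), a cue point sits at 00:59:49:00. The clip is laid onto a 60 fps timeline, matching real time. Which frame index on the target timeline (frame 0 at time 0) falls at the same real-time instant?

Source frame index: (0×3600 + 59×60 + 49) × 48 + 0 = 172272.
Real time: 172272 / (48) = 3589 s.
Target frame: (3589) × (60) = 215340.

frame 215340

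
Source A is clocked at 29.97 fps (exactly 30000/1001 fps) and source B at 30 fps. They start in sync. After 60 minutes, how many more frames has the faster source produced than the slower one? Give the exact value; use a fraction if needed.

108000/1001 frames

60 min = 3600 s.
A emits 30000/1001 × 3600 = 108000000/1001 frames; B emits 30 × 3600 = 108000.
Difference = 108000/1001 frames (≈ 107.8921); B is ahead of A.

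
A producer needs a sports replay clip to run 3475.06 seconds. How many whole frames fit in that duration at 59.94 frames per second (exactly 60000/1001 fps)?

Frames = 3475.06 × 60000/1001 = 208503600/1001 ≈ 208295.3047.
Complete frames: 208295.

208295 frames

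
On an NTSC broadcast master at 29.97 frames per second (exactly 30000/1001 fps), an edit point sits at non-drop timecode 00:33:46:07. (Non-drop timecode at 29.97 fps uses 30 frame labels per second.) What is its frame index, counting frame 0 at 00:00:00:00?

frame 60787

Total seconds to the label: (0 × 3600 + 33 × 60 + 46) = 2026.
Frame index = 2026 × 30 + 7 = 60787.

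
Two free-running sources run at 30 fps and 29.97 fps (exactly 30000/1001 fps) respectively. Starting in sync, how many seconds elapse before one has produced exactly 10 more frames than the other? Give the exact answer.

1001/3 seconds

The gap grows by |30000/1001 − 30| = 30/1001 frames per second.
Time for a 10-frame gap: 10 ÷ (30/1001) = 1001/3 s.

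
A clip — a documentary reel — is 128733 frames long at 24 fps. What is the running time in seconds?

Running time = 128733 / (24) = 5363.875 s.

5363.875 seconds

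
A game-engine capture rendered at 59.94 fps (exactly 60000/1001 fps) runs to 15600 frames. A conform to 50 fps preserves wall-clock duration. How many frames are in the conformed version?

Target frames = source frames × (target rate / source rate) = 15600 × (50)/(60000/1001) = 15600 × 1001/1200 = 13013.

13013 frames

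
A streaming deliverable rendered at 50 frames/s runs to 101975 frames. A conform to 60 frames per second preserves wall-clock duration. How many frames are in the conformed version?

122370 frames

Target frames = source frames × (target rate / source rate) = 101975 × (60)/(50) = 101975 × 6/5 = 122370.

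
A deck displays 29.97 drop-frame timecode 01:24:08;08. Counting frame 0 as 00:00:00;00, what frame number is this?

As if non-drop at 30 labels/s: (1 × 3600 + 24 × 60 + 8) × 30 + 8 = 151448.
Minute boundaries passed: 84; those not divisible by 10: 84 − 8 = 76; dropped labels = 2 × 76 = 152.
Actual frame index = 151448 − 152 = 151296.

151296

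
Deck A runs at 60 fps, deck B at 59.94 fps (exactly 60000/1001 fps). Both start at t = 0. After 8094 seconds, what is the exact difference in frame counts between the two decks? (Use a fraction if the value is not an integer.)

A emits 60 × 8094 = 485640 frames; B emits 60000/1001 × 8094 = 485640000/1001.
Difference = 485640/1001 frames (≈ 485.1548); B is behind A.

485640/1001 frames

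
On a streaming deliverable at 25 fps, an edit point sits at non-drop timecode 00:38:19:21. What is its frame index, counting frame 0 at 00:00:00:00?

57496

Total seconds to the label: (0 × 3600 + 38 × 60 + 19) = 2299.
Frame index = 2299 × 25 + 21 = 57496.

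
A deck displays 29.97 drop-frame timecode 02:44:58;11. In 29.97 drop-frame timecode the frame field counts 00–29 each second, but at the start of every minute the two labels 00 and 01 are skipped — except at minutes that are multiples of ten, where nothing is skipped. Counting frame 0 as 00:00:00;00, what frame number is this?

296655

As if non-drop at 30 labels/s: (2 × 3600 + 44 × 60 + 58) × 30 + 11 = 296951.
Minute boundaries passed: 164; those not divisible by 10: 164 − 16 = 148; dropped labels = 2 × 148 = 296.
Actual frame index = 296951 − 296 = 296655.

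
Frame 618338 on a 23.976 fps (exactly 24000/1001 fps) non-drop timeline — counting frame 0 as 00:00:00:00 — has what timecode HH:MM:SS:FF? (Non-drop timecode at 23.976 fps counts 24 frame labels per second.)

07:09:24:02

618338 ÷ 24 = 25764 full seconds, remainder 2 frames.
25764 s = 7 h 9 min 24 s.
Timecode: 07:09:24:02.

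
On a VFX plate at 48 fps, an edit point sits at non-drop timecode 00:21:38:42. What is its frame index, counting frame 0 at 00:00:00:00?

Total seconds to the label: (0 × 3600 + 21 × 60 + 38) = 1298.
Frame index = 1298 × 48 + 42 = 62346.

frame 62346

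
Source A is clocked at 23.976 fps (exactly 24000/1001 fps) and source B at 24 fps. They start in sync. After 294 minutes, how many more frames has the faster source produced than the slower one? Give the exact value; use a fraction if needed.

294 min = 17640 s.
A emits 24000/1001 × 17640 = 60480000/143 frames; B emits 24 × 17640 = 423360.
Difference = 60480/143 frames (≈ 422.9371); B is ahead of A.

60480/143 frames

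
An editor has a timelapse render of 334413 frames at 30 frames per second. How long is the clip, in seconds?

Running time = 334413 / (30) = 11147.1 s.

11147.1 seconds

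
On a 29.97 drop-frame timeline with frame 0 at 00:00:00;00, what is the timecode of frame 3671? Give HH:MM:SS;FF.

00:02:02;15

Each 10-minute DF block holds 10 × 60 × 30 − 9 × 2 = 17982 frames. 3671 ÷ 17982 → 0 full blocks, remainder 3671.
Within the partial block the first minute is 1800 frames and each further minute 1798, so 2 further minute boundaries passed. Total skipped labels = 18 × 0 + 2 × 2 = 4.
Non-drop label index = 3671 + 4 = 3675; at 30 labels/s that is 00:02:02:15, i.e. DF 00:02:02;15.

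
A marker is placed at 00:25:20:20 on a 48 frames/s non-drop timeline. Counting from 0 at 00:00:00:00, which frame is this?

72980

Total seconds to the label: (0 × 3600 + 25 × 60 + 20) = 1520.
Frame index = 1520 × 48 + 20 = 72980.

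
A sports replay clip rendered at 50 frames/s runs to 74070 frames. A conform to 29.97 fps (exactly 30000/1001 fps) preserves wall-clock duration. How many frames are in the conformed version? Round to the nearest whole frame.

Frames at target rate = 74070 × (30000/1001) / (50) = 44442000/1001 ≈ 44397.602.
Nearest whole frame: 44398.

44398 frames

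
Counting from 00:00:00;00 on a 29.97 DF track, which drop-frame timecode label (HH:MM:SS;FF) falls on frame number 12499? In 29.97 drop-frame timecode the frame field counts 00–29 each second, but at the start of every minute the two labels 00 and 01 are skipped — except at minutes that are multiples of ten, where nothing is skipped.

Each 10-minute DF block holds 10 × 60 × 30 − 9 × 2 = 17982 frames. 12499 ÷ 17982 → 0 full blocks, remainder 12499.
Within the partial block the first minute is 1800 frames and each further minute 1798, so 6 further minute boundaries passed. Total skipped labels = 18 × 0 + 2 × 6 = 12.
Non-drop label index = 12499 + 12 = 12511; at 30 labels/s that is 00:06:57:01, i.e. DF 00:06:57;01.

00:06:57;01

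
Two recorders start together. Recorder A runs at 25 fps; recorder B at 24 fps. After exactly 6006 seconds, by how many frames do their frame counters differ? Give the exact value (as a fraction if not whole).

6006 frames

A emits 25 × 6006 = 150150 frames; B emits 24 × 6006 = 144144.
Difference = 6006 frames; B is behind A.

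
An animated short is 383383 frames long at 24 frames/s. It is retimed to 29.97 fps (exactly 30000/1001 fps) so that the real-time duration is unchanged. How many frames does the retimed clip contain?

Target frames = source frames × (target rate / source rate) = 383383 × (30000/1001)/(24) = 383383 × 1250/1001 = 478750.

478750 frames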